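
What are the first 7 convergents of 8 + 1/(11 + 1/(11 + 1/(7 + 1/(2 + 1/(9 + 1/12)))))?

8/1, 89/11, 987/122, 6998/865, 14983/1852, 141845/17533, 1717123/212248

Using the convergent recurrence p_i = a_i*p_{i-1} + p_{i-2}, q_i = a_i*q_{i-1} + q_{i-2} with p_{-2}=0, p_{-1}=1, q_{-2}=1, q_{-1}=0:
  i=0: a_0=8, p_0 = 8*1 + 0 = 8, q_0 = 8*0 + 1 = 1.
  i=1: a_1=11, p_1 = 11*8 + 1 = 89, q_1 = 11*1 + 0 = 11.
  i=2: a_2=11, p_2 = 11*89 + 8 = 987, q_2 = 11*11 + 1 = 122.
  i=3: a_3=7, p_3 = 7*987 + 89 = 6998, q_3 = 7*122 + 11 = 865.
  i=4: a_4=2, p_4 = 2*6998 + 987 = 14983, q_4 = 2*865 + 122 = 1852.
  i=5: a_5=9, p_5 = 9*14983 + 6998 = 141845, q_5 = 9*1852 + 865 = 17533.
  i=6: a_6=12, p_6 = 12*141845 + 14983 = 1717123, q_6 = 12*17533 + 1852 = 212248.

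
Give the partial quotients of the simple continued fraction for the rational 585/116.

Run the Euclidean algorithm on 585 and 116; the successive quotients are the partial quotients a_0, a_1, ... (each step inverts the fractional part left over by the previous one):
  585 = 5*116 + 5, so a_0 = 5.
  116 = 23*5 + 1, so a_1 = 23.
  5 = 5*1 + 0, so a_2 = 5.
The remainder reaches 0 after 3 divisions, so the expansion has 3 partial quotients, read off in order.

[5; 23, 5]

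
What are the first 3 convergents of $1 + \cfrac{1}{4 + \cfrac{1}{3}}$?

1/1, 5/4, 16/13

Using the convergent recurrence p_i = a_i*p_{i-1} + p_{i-2}, q_i = a_i*q_{i-1} + q_{i-2} with p_{-2}=0, p_{-1}=1, q_{-2}=1, q_{-1}=0:
  i=0: a_0=1, p_0 = 1*1 + 0 = 1, q_0 = 1*0 + 1 = 1.
  i=1: a_1=4, p_1 = 4*1 + 1 = 5, q_1 = 4*1 + 0 = 4.
  i=2: a_2=3, p_2 = 3*5 + 1 = 16, q_2 = 3*4 + 1 = 13.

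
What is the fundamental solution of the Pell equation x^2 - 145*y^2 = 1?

First expand sqrt(145) as a continued fraction. With x_i = (sqrt(145) + m_i)/d_i and (m_0, d_0) = (0, 1): a_0 = floor(sqrt(145)) = 12, since 12^2 = 144 <= 145 < 169 = 13^2.
Iterate m_{i+1} = d_i*a_i - m_i, d_{i+1} = (145 - m_{i+1}^2)/d_i, a_{i+1} = floor((a_0 + m_{i+1})/d_{i+1}):
  m_1 = 1*12 - 0 = 12, d_1 = (145 - 12^2)/1 = 1/1 = 1, a_1 = floor((12 + 12)/1) = 24.
  m_2 = 1*24 - 12 = 12, d_2 = (145 - 12^2)/1 = 1/1 = 1: (m_2, d_2) = (m_1, d_1) = (12, 1), so from here the quotient a_1 repeats; the period length is 1.
So sqrt(145) = [12; (24)] with period length k = 1.
k is odd, so (p_{k-1}, q_{k-1}) only solves x^2 - 145y^2 = -1 and the fundamental solution of x^2 - 145y^2 = 1 is (p_{2k-1}, q_{2k-1}) = (p_1, q_1); compute convergents through index 1, running through the period twice.
Convergents (p_i = a_i*p_{i-1} + p_{i-2}, q_i = a_i*q_{i-1} + q_{i-2} with p_{-2}=0, p_{-1}=1, q_{-2}=1, q_{-1}=0):
  i=0: a_0=12, p_0 = 12*1 + 0 = 12, q_0 = 12*0 + 1 = 1.
  i=1: a_1=24, p_1 = 24*12 + 1 = 289, q_1 = 24*1 + 0 = 24.
Indeed p_0^2 - 145*q_0^2 = 144 - 145 = -1, not +1.
Check: 289^2 - 145*24^2 = 83521 - 83520 = 1, so (x, y) = (289, 24) solves the equation, and by the theorem it is the least positive solution.

(x, y) = (289, 24)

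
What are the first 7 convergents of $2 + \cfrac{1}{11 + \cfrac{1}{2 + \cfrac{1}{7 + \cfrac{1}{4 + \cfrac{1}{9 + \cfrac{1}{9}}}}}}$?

2/1, 23/11, 48/23, 359/172, 1484/711, 13715/6571, 124919/59850

Using the convergent recurrence p_i = a_i*p_{i-1} + p_{i-2}, q_i = a_i*q_{i-1} + q_{i-2} with p_{-2}=0, p_{-1}=1, q_{-2}=1, q_{-1}=0:
  i=0: a_0=2, p_0 = 2*1 + 0 = 2, q_0 = 2*0 + 1 = 1.
  i=1: a_1=11, p_1 = 11*2 + 1 = 23, q_1 = 11*1 + 0 = 11.
  i=2: a_2=2, p_2 = 2*23 + 2 = 48, q_2 = 2*11 + 1 = 23.
  i=3: a_3=7, p_3 = 7*48 + 23 = 359, q_3 = 7*23 + 11 = 172.
  i=4: a_4=4, p_4 = 4*359 + 48 = 1484, q_4 = 4*172 + 23 = 711.
  i=5: a_5=9, p_5 = 9*1484 + 359 = 13715, q_5 = 9*711 + 172 = 6571.
  i=6: a_6=9, p_6 = 9*13715 + 1484 = 124919, q_6 = 9*6571 + 711 = 59850.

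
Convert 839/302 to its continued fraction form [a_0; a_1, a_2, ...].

Run the Euclidean algorithm on 839 and 302; the successive quotients are the partial quotients a_0, a_1, ... (each step inverts the fractional part left over by the previous one):
  839 = 2*302 + 235, so a_0 = 2.
  302 = 1*235 + 67, so a_1 = 1.
  235 = 3*67 + 34, so a_2 = 3.
  67 = 1*34 + 33, so a_3 = 1.
  34 = 1*33 + 1, so a_4 = 1.
  33 = 33*1 + 0, so a_5 = 33.
The remainder reaches 0 after 6 divisions, so the expansion has 6 partial quotients, read off in order.

[2; 1, 3, 1, 1, 33]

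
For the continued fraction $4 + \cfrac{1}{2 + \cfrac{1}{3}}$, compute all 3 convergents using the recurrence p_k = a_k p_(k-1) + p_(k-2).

Using the convergent recurrence p_i = a_i*p_{i-1} + p_{i-2}, q_i = a_i*q_{i-1} + q_{i-2} with p_{-2}=0, p_{-1}=1, q_{-2}=1, q_{-1}=0:
  i=0: a_0=4, p_0 = 4*1 + 0 = 4, q_0 = 4*0 + 1 = 1.
  i=1: a_1=2, p_1 = 2*4 + 1 = 9, q_1 = 2*1 + 0 = 2.
  i=2: a_2=3, p_2 = 3*9 + 4 = 31, q_2 = 3*2 + 1 = 7.

4/1, 9/2, 31/7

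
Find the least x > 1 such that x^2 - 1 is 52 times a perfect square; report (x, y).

First expand sqrt(52) as a continued fraction. With x_i = (sqrt(52) + m_i)/d_i and (m_0, d_0) = (0, 1): a_0 = floor(sqrt(52)) = 7, since 7^2 = 49 <= 52 < 64 = 8^2.
Iterate m_{i+1} = d_i*a_i - m_i, d_{i+1} = (52 - m_{i+1}^2)/d_i, a_{i+1} = floor((a_0 + m_{i+1})/d_{i+1}):
  m_1 = 1*7 - 0 = 7, d_1 = (52 - 7^2)/1 = 3/1 = 3, a_1 = floor((7 + 7)/3) = 4.
  m_2 = 3*4 - 7 = 5, d_2 = (52 - 5^2)/3 = 27/3 = 9, a_2 = floor((7 + 5)/9) = 1.
  m_3 = 9*1 - 5 = 4, d_3 = (52 - 4^2)/9 = 36/9 = 4, a_3 = floor((7 + 4)/4) = 2.
  m_4 = 4*2 - 4 = 4, d_4 = (52 - 4^2)/4 = 36/4 = 9, a_4 = floor((7 + 4)/9) = 1.
  m_5 = 9*1 - 4 = 5, d_5 = (52 - 5^2)/9 = 27/9 = 3, a_5 = floor((7 + 5)/3) = 4.
  m_6 = 3*4 - 5 = 7, d_6 = (52 - 7^2)/3 = 3/3 = 1, a_6 = floor((7 + 7)/1) = 14.
  m_7 = 1*14 - 7 = 7, d_7 = (52 - 7^2)/1 = 3/1 = 3: (m_7, d_7) = (m_1, d_1) = (7, 3), so from here the quotients repeat a_1, ..., a_6; the period length is 6.
So sqrt(52) = [7; (4, 1, 2, 1, 4, 14)] with period length k = 6.
k is even, so the fundamental solution of x^2 - 52y^2 = 1 is (p_{k-1}, q_{k-1}) = (p_5, q_5); compute convergents through index 5.
Convergents (p_i = a_i*p_{i-1} + p_{i-2}, q_i = a_i*q_{i-1} + q_{i-2} with p_{-2}=0, p_{-1}=1, q_{-2}=1, q_{-1}=0):
  i=0: a_0=7, p_0 = 7*1 + 0 = 7, q_0 = 7*0 + 1 = 1.
  i=1: a_1=4, p_1 = 4*7 + 1 = 29, q_1 = 4*1 + 0 = 4.
  i=2: a_2=1, p_2 = 1*29 + 7 = 36, q_2 = 1*4 + 1 = 5.
  i=3: a_3=2, p_3 = 2*36 + 29 = 101, q_3 = 2*5 + 4 = 14.
  i=4: a_4=1, p_4 = 1*101 + 36 = 137, q_4 = 1*14 + 5 = 19.
  i=5: a_5=4, p_5 = 4*137 + 101 = 649, q_5 = 4*19 + 14 = 90.
Check: 649^2 - 52*90^2 = 421201 - 421200 = 1, so (x, y) = (649, 90) solves the equation, and by the theorem it is the least positive solution.

(x, y) = (649, 90)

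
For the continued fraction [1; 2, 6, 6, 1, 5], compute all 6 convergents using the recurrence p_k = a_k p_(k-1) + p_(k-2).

Using the convergent recurrence p_i = a_i*p_{i-1} + p_{i-2}, q_i = a_i*q_{i-1} + q_{i-2} with p_{-2}=0, p_{-1}=1, q_{-2}=1, q_{-1}=0:
  i=0: a_0=1, p_0 = 1*1 + 0 = 1, q_0 = 1*0 + 1 = 1.
  i=1: a_1=2, p_1 = 2*1 + 1 = 3, q_1 = 2*1 + 0 = 2.
  i=2: a_2=6, p_2 = 6*3 + 1 = 19, q_2 = 6*2 + 1 = 13.
  i=3: a_3=6, p_3 = 6*19 + 3 = 117, q_3 = 6*13 + 2 = 80.
  i=4: a_4=1, p_4 = 1*117 + 19 = 136, q_4 = 1*80 + 13 = 93.
  i=5: a_5=5, p_5 = 5*136 + 117 = 797, q_5 = 5*93 + 80 = 545.

1/1, 3/2, 19/13, 117/80, 136/93, 797/545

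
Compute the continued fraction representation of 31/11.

[2; 1, 4, 2]

Run the Euclidean algorithm on 31 and 11; the successive quotients are the partial quotients a_0, a_1, ... (each step inverts the fractional part left over by the previous one):
  31 = 2*11 + 9, so a_0 = 2.
  11 = 1*9 + 2, so a_1 = 1.
  9 = 4*2 + 1, so a_2 = 4.
  2 = 2*1 + 0, so a_3 = 2.
The remainder reaches 0 after 4 divisions, so the expansion has 4 partial quotients, read off in order.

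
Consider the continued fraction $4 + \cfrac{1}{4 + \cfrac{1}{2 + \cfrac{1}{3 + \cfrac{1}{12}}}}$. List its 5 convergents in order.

4/1, 17/4, 38/9, 131/31, 1610/381

Using the convergent recurrence p_i = a_i*p_{i-1} + p_{i-2}, q_i = a_i*q_{i-1} + q_{i-2} with p_{-2}=0, p_{-1}=1, q_{-2}=1, q_{-1}=0:
  i=0: a_0=4, p_0 = 4*1 + 0 = 4, q_0 = 4*0 + 1 = 1.
  i=1: a_1=4, p_1 = 4*4 + 1 = 17, q_1 = 4*1 + 0 = 4.
  i=2: a_2=2, p_2 = 2*17 + 4 = 38, q_2 = 2*4 + 1 = 9.
  i=3: a_3=3, p_3 = 3*38 + 17 = 131, q_3 = 3*9 + 4 = 31.
  i=4: a_4=12, p_4 = 12*131 + 38 = 1610, q_4 = 12*31 + 9 = 381.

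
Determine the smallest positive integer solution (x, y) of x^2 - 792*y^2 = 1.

(x, y) = (197, 7)

First expand sqrt(792) as a continued fraction. With x_i = (sqrt(792) + m_i)/d_i and (m_0, d_0) = (0, 1): a_0 = floor(sqrt(792)) = 28, since 28^2 = 784 <= 792 < 841 = 29^2.
Iterate m_{i+1} = d_i*a_i - m_i, d_{i+1} = (792 - m_{i+1}^2)/d_i, a_{i+1} = floor((a_0 + m_{i+1})/d_{i+1}):
  m_1 = 1*28 - 0 = 28, d_1 = (792 - 28^2)/1 = 8/1 = 8, a_1 = floor((28 + 28)/8) = 7.
  m_2 = 8*7 - 28 = 28, d_2 = (792 - 28^2)/8 = 8/8 = 1, a_2 = floor((28 + 28)/1) = 56.
  m_3 = 1*56 - 28 = 28, d_3 = (792 - 28^2)/1 = 8/1 = 8: (m_3, d_3) = (m_1, d_1) = (28, 8), so from here the quotients repeat a_1, a_2; the period length is 2.
So sqrt(792) = [28; (7, 56)] with period length k = 2.
k is even, so the fundamental solution of x^2 - 792y^2 = 1 is (p_{k-1}, q_{k-1}) = (p_1, q_1); compute convergents through index 1.
Convergents (p_i = a_i*p_{i-1} + p_{i-2}, q_i = a_i*q_{i-1} + q_{i-2} with p_{-2}=0, p_{-1}=1, q_{-2}=1, q_{-1}=0):
  i=0: a_0=28, p_0 = 28*1 + 0 = 28, q_0 = 28*0 + 1 = 1.
  i=1: a_1=7, p_1 = 7*28 + 1 = 197, q_1 = 7*1 + 0 = 7.
Check: 197^2 - 792*7^2 = 38809 - 38808 = 1, so (x, y) = (197, 7) solves the equation, and by the theorem it is the least positive solution.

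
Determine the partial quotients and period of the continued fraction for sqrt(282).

Write x_i = (sqrt(282) + m_i)/d_i with (m_0, d_0) = (0, 1). a_0 = floor(sqrt(282)) = 16, since 16^2 = 256 <= 282 < 289 = 17^2.
Iterate m_{i+1} = d_i*a_i - m_i, d_{i+1} = (282 - m_{i+1}^2)/d_i, a_{i+1} = floor((a_0 + m_{i+1})/d_{i+1}):
  m_1 = 1*16 - 0 = 16, d_1 = (282 - 16^2)/1 = 26/1 = 26, a_1 = floor((16 + 16)/26) = 1.
  m_2 = 26*1 - 16 = 10, d_2 = (282 - 10^2)/26 = 182/26 = 7, a_2 = floor((16 + 10)/7) = 3.
  m_3 = 7*3 - 10 = 11, d_3 = (282 - 11^2)/7 = 161/7 = 23, a_3 = floor((16 + 11)/23) = 1.
  m_4 = 23*1 - 11 = 12, d_4 = (282 - 12^2)/23 = 138/23 = 6, a_4 = floor((16 + 12)/6) = 4.
  m_5 = 6*4 - 12 = 12, d_5 = (282 - 12^2)/6 = 138/6 = 23, a_5 = floor((16 + 12)/23) = 1.
  m_6 = 23*1 - 12 = 11, d_6 = (282 - 11^2)/23 = 161/23 = 7, a_6 = floor((16 + 11)/7) = 3.
  m_7 = 7*3 - 11 = 10, d_7 = (282 - 10^2)/7 = 182/7 = 26, a_7 = floor((16 + 10)/26) = 1.
  m_8 = 26*1 - 10 = 16, d_8 = (282 - 16^2)/26 = 26/26 = 1, a_8 = floor((16 + 16)/1) = 32.
  m_9 = 1*32 - 16 = 16, d_9 = (282 - 16^2)/1 = 26/1 = 26: (m_9, d_9) = (m_1, d_1) = (16, 26), so from here the quotients repeat a_1, ..., a_8; the period length is 8.
Hence the expansion of sqrt(282) is a_0 = 16 followed by the repeating block 1, 3, 1, 4, 1, 3, 1, 32 (period 8).

[16; (1, 3, 1, 4, 1, 3, 1, 32)]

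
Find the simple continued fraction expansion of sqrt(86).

Write x_i = (sqrt(86) + m_i)/d_i with (m_0, d_0) = (0, 1). a_0 = floor(sqrt(86)) = 9, since 9^2 = 81 <= 86 < 100 = 10^2.
Iterate m_{i+1} = d_i*a_i - m_i, d_{i+1} = (86 - m_{i+1}^2)/d_i, a_{i+1} = floor((a_0 + m_{i+1})/d_{i+1}):
  m_1 = 1*9 - 0 = 9, d_1 = (86 - 9^2)/1 = 5/1 = 5, a_1 = floor((9 + 9)/5) = 3.
  m_2 = 5*3 - 9 = 6, d_2 = (86 - 6^2)/5 = 50/5 = 10, a_2 = floor((9 + 6)/10) = 1.
  m_3 = 10*1 - 6 = 4, d_3 = (86 - 4^2)/10 = 70/10 = 7, a_3 = floor((9 + 4)/7) = 1.
  m_4 = 7*1 - 4 = 3, d_4 = (86 - 3^2)/7 = 77/7 = 11, a_4 = floor((9 + 3)/11) = 1.
  m_5 = 11*1 - 3 = 8, d_5 = (86 - 8^2)/11 = 22/11 = 2, a_5 = floor((9 + 8)/2) = 8.
  m_6 = 2*8 - 8 = 8, d_6 = (86 - 8^2)/2 = 22/2 = 11, a_6 = floor((9 + 8)/11) = 1.
  m_7 = 11*1 - 8 = 3, d_7 = (86 - 3^2)/11 = 77/11 = 7, a_7 = floor((9 + 3)/7) = 1.
  m_8 = 7*1 - 3 = 4, d_8 = (86 - 4^2)/7 = 70/7 = 10, a_8 = floor((9 + 4)/10) = 1.
  m_9 = 10*1 - 4 = 6, d_9 = (86 - 6^2)/10 = 50/10 = 5, a_9 = floor((9 + 6)/5) = 3.
  m_10 = 5*3 - 6 = 9, d_10 = (86 - 9^2)/5 = 5/5 = 1, a_10 = floor((9 + 9)/1) = 18.
  m_11 = 1*18 - 9 = 9, d_11 = (86 - 9^2)/1 = 5/1 = 5: (m_11, d_11) = (m_1, d_1) = (9, 5), so from here the quotients repeat a_1, ..., a_10; the period length is 10.
Hence the expansion of sqrt(86) is a_0 = 9 followed by the repeating block 3, 1, 1, 1, 8, 1, 1, 1, 3, 18 (period 10).

[9; (3, 1, 1, 1, 8, 1, 1, 1, 3, 18)]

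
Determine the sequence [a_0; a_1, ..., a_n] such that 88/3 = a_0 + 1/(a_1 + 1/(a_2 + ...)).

[29; 3]

Run the Euclidean algorithm on 88 and 3; the successive quotients are the partial quotients a_0, a_1, ... (each step inverts the fractional part left over by the previous one):
  88 = 29*3 + 1, so a_0 = 29.
  3 = 3*1 + 0, so a_1 = 3.
The remainder reaches 0 after 2 divisions, so the expansion has 2 partial quotients, read off in order.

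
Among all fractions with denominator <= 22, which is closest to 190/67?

Expand x = 190/67 as a continued fraction with the Euclidean algorithm:
  190 = 2*67 + 56, so a_0 = 2.
  67 = 1*56 + 11, so a_1 = 1.
  56 = 5*11 + 1, so a_2 = 5.
  11 = 11*1 + 0, so a_3 = 11.
so x = [2; 1, 5, 11].
Convergents (p_i = a_i*p_{i-1} + p_{i-2}, q_i = a_i*q_{i-1} + q_{i-2} with p_{-2}=0, p_{-1}=1, q_{-2}=1, q_{-1}=0), until the denominator exceeds 22:
  i=0: a_0=2, p_0 = 2*1 + 0 = 2, q_0 = 2*0 + 1 = 1.
  i=1: a_1=1, p_1 = 1*2 + 1 = 3, q_1 = 1*1 + 0 = 1.
  i=2: a_2=5, p_2 = 5*3 + 2 = 17, q_2 = 5*1 + 1 = 6.
  i=3: a_3=11, p_3 = 11*17 + 3 = 190, q_3 = 11*6 + 1 = 67.
q_3 = 67 > 22, so the last convergent with denominator <= 22 is p_2/q_2 = 17/6.
The closest fraction with denominator <= 22 is either p_2/q_2 or the intermediate fraction (k*p_2 + p_1)/(k*q_2 + q_1) with the largest k >= 1 whose denominator stays <= 22; these approach x as k grows, and every other convergent or intermediate fraction in range is farther away.
Largest k: floor((22 - q_1)/q_2) = floor((22 - 1)/6) = 3.
That gives (3*17 + 3)/(3*6 + 1) = 54/19.
Compare the errors: |x - 17/6| = |190*6 - 17*67|/(67*6) = 1/402, and |x - 54/19| = |190*19 - 54*67|/(67*19) = 8/1273.
Cross-multiplying, 1*1273 = 1273 < 3216 = 8*402, so 1/402 is smaller: the convergent 17/6 is closer to x than 54/19.

17/6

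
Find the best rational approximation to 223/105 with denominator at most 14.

Expand x = 223/105 as a continued fraction with the Euclidean algorithm:
  223 = 2*105 + 13, so a_0 = 2.
  105 = 8*13 + 1, so a_1 = 8.
  13 = 13*1 + 0, so a_2 = 13.
so x = [2; 8, 13].
Convergents (p_i = a_i*p_{i-1} + p_{i-2}, q_i = a_i*q_{i-1} + q_{i-2} with p_{-2}=0, p_{-1}=1, q_{-2}=1, q_{-1}=0), until the denominator exceeds 14:
  i=0: a_0=2, p_0 = 2*1 + 0 = 2, q_0 = 2*0 + 1 = 1.
  i=1: a_1=8, p_1 = 8*2 + 1 = 17, q_1 = 8*1 + 0 = 8.
  i=2: a_2=13, p_2 = 13*17 + 2 = 223, q_2 = 13*8 + 1 = 105.
q_2 = 105 > 14, so the last convergent with denominator <= 14 is p_1/q_1 = 17/8.
The closest fraction with denominator <= 14 is either p_1/q_1 or the intermediate fraction (k*p_1 + p_0)/(k*q_1 + q_0) with the largest k >= 1 whose denominator stays <= 14; these approach x as k grows, and every other convergent or intermediate fraction in range is farther away.
Largest k: floor((14 - q_0)/q_1) = floor((14 - 1)/8) = 1.
That gives (1*17 + 2)/(1*8 + 1) = 19/9.
Compare the errors: |x - 17/8| = |223*8 - 17*105|/(105*8) = 1/840, and |x - 19/9| = |223*9 - 19*105|/(105*9) = 12/945.
Cross-multiplying, 1*945 = 945 < 10080 = 12*840, so 1/840 is smaller: the convergent 17/8 is closer to x than 19/9.

17/8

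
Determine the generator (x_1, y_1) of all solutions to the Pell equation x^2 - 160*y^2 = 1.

First expand sqrt(160) as a continued fraction. With x_i = (sqrt(160) + m_i)/d_i and (m_0, d_0) = (0, 1): a_0 = floor(sqrt(160)) = 12, since 12^2 = 144 <= 160 < 169 = 13^2.
Iterate m_{i+1} = d_i*a_i - m_i, d_{i+1} = (160 - m_{i+1}^2)/d_i, a_{i+1} = floor((a_0 + m_{i+1})/d_{i+1}):
  m_1 = 1*12 - 0 = 12, d_1 = (160 - 12^2)/1 = 16/1 = 16, a_1 = floor((12 + 12)/16) = 1.
  m_2 = 16*1 - 12 = 4, d_2 = (160 - 4^2)/16 = 144/16 = 9, a_2 = floor((12 + 4)/9) = 1.
  m_3 = 9*1 - 4 = 5, d_3 = (160 - 5^2)/9 = 135/9 = 15, a_3 = floor((12 + 5)/15) = 1.
  m_4 = 15*1 - 5 = 10, d_4 = (160 - 10^2)/15 = 60/15 = 4, a_4 = floor((12 + 10)/4) = 5.
  m_5 = 4*5 - 10 = 10, d_5 = (160 - 10^2)/4 = 60/4 = 15, a_5 = floor((12 + 10)/15) = 1.
  m_6 = 15*1 - 10 = 5, d_6 = (160 - 5^2)/15 = 135/15 = 9, a_6 = floor((12 + 5)/9) = 1.
  m_7 = 9*1 - 5 = 4, d_7 = (160 - 4^2)/9 = 144/9 = 16, a_7 = floor((12 + 4)/16) = 1.
  m_8 = 16*1 - 4 = 12, d_8 = (160 - 12^2)/16 = 16/16 = 1, a_8 = floor((12 + 12)/1) = 24.
  m_9 = 1*24 - 12 = 12, d_9 = (160 - 12^2)/1 = 16/1 = 16: (m_9, d_9) = (m_1, d_1) = (12, 16), so from here the quotients repeat a_1, ..., a_8; the period length is 8.
So sqrt(160) = [12; (1, 1, 1, 5, 1, 1, 1, 24)] with period length k = 8.
k is even, so the fundamental solution of x^2 - 160y^2 = 1 is (p_{k-1}, q_{k-1}) = (p_7, q_7); compute convergents through index 7.
Convergents (p_i = a_i*p_{i-1} + p_{i-2}, q_i = a_i*q_{i-1} + q_{i-2} with p_{-2}=0, p_{-1}=1, q_{-2}=1, q_{-1}=0):
  i=0: a_0=12, p_0 = 12*1 + 0 = 12, q_0 = 12*0 + 1 = 1.
  i=1: a_1=1, p_1 = 1*12 + 1 = 13, q_1 = 1*1 + 0 = 1.
  i=2: a_2=1, p_2 = 1*13 + 12 = 25, q_2 = 1*1 + 1 = 2.
  i=3: a_3=1, p_3 = 1*25 + 13 = 38, q_3 = 1*2 + 1 = 3.
  i=4: a_4=5, p_4 = 5*38 + 25 = 215, q_4 = 5*3 + 2 = 17.
  i=5: a_5=1, p_5 = 1*215 + 38 = 253, q_5 = 1*17 + 3 = 20.
  i=6: a_6=1, p_6 = 1*253 + 215 = 468, q_6 = 1*20 + 17 = 37.
  i=7: a_7=1, p_7 = 1*468 + 253 = 721, q_7 = 1*37 + 20 = 57.
Check: 721^2 - 160*57^2 = 519841 - 519840 = 1, so (x, y) = (721, 57) solves the equation, and by the theorem it is the least positive solution.

(x, y) = (721, 57)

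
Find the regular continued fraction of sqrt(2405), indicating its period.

Write x_i = (sqrt(2405) + m_i)/d_i with (m_0, d_0) = (0, 1). a_0 = floor(sqrt(2405)) = 49, since 49^2 = 2401 <= 2405 < 2500 = 50^2.
Iterate m_{i+1} = d_i*a_i - m_i, d_{i+1} = (2405 - m_{i+1}^2)/d_i, a_{i+1} = floor((a_0 + m_{i+1})/d_{i+1}):
  m_1 = 1*49 - 0 = 49, d_1 = (2405 - 49^2)/1 = 4/1 = 4, a_1 = floor((49 + 49)/4) = 24.
  m_2 = 4*24 - 49 = 47, d_2 = (2405 - 47^2)/4 = 196/4 = 49, a_2 = floor((49 + 47)/49) = 1.
  m_3 = 49*1 - 47 = 2, d_3 = (2405 - 2^2)/49 = 2401/49 = 49, a_3 = floor((49 + 2)/49) = 1.
  m_4 = 49*1 - 2 = 47, d_4 = (2405 - 47^2)/49 = 196/49 = 4, a_4 = floor((49 + 47)/4) = 24.
  m_5 = 4*24 - 47 = 49, d_5 = (2405 - 49^2)/4 = 4/4 = 1, a_5 = floor((49 + 49)/1) = 98.
  m_6 = 1*98 - 49 = 49, d_6 = (2405 - 49^2)/1 = 4/1 = 4: (m_6, d_6) = (m_1, d_1) = (49, 4), so from here the quotients repeat a_1, ..., a_5; the period length is 5.
Hence the expansion of sqrt(2405) is a_0 = 49 followed by the repeating block 24, 1, 1, 24, 98 (period 5).

[49; (24, 1, 1, 24, 98)]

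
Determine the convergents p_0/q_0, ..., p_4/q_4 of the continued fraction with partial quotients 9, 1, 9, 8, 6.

Using the convergent recurrence p_i = a_i*p_{i-1} + p_{i-2}, q_i = a_i*q_{i-1} + q_{i-2} with p_{-2}=0, p_{-1}=1, q_{-2}=1, q_{-1}=0:
  i=0: a_0=9, p_0 = 9*1 + 0 = 9, q_0 = 9*0 + 1 = 1.
  i=1: a_1=1, p_1 = 1*9 + 1 = 10, q_1 = 1*1 + 0 = 1.
  i=2: a_2=9, p_2 = 9*10 + 9 = 99, q_2 = 9*1 + 1 = 10.
  i=3: a_3=8, p_3 = 8*99 + 10 = 802, q_3 = 8*10 + 1 = 81.
  i=4: a_4=6, p_4 = 6*802 + 99 = 4911, q_4 = 6*81 + 10 = 496.

9/1, 10/1, 99/10, 802/81, 4911/496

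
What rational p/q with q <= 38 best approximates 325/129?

Expand x = 325/129 as a continued fraction with the Euclidean algorithm:
  325 = 2*129 + 67, so a_0 = 2.
  129 = 1*67 + 62, so a_1 = 1.
  67 = 1*62 + 5, so a_2 = 1.
  62 = 12*5 + 2, so a_3 = 12.
  5 = 2*2 + 1, so a_4 = 2.
  2 = 2*1 + 0, so a_5 = 2.
so x = [2; 1, 1, 12, 2, 2].
Convergents (p_i = a_i*p_{i-1} + p_{i-2}, q_i = a_i*q_{i-1} + q_{i-2} with p_{-2}=0, p_{-1}=1, q_{-2}=1, q_{-1}=0), until the denominator exceeds 38:
  i=0: a_0=2, p_0 = 2*1 + 0 = 2, q_0 = 2*0 + 1 = 1.
  i=1: a_1=1, p_1 = 1*2 + 1 = 3, q_1 = 1*1 + 0 = 1.
  i=2: a_2=1, p_2 = 1*3 + 2 = 5, q_2 = 1*1 + 1 = 2.
  i=3: a_3=12, p_3 = 12*5 + 3 = 63, q_3 = 12*2 + 1 = 25.
  i=4: a_4=2, p_4 = 2*63 + 5 = 131, q_4 = 2*25 + 2 = 52.
q_4 = 52 > 38, so the last convergent with denominator <= 38 is p_3/q_3 = 63/25.
The closest fraction with denominator <= 38 is either p_3/q_3 or the intermediate fraction (k*p_3 + p_2)/(k*q_3 + q_2) with the largest k >= 1 whose denominator stays <= 38; these approach x as k grows, and every other convergent or intermediate fraction in range is farther away.
Largest k: floor((38 - q_2)/q_3) = floor((38 - 2)/25) = 1.
That gives (1*63 + 5)/(1*25 + 2) = 68/27.
Compare the errors: |x - 63/25| = |325*25 - 63*129|/(129*25) = 2/3225, and |x - 68/27| = |325*27 - 68*129|/(129*27) = 3/3483.
Cross-multiplying, 2*3483 = 6966 < 9675 = 3*3225, so 2/3225 is smaller: the convergent 63/25 is closer to x than 68/27.

63/25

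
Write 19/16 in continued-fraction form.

[1; 5, 3]

Run the Euclidean algorithm on 19 and 16; the successive quotients are the partial quotients a_0, a_1, ... (each step inverts the fractional part left over by the previous one):
  19 = 1*16 + 3, so a_0 = 1.
  16 = 5*3 + 1, so a_1 = 5.
  3 = 3*1 + 0, so a_2 = 3.
The remainder reaches 0 after 3 divisions, so the expansion has 3 partial quotients, read off in order.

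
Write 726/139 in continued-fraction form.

Run the Euclidean algorithm on 726 and 139; the successive quotients are the partial quotients a_0, a_1, ... (each step inverts the fractional part left over by the previous one):
  726 = 5*139 + 31, so a_0 = 5.
  139 = 4*31 + 15, so a_1 = 4.
  31 = 2*15 + 1, so a_2 = 2.
  15 = 15*1 + 0, so a_3 = 15.
The remainder reaches 0 after 4 divisions, so the expansion has 4 partial quotients, read off in order.

[5; 4, 2, 15]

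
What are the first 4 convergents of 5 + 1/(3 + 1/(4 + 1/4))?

Using the convergent recurrence p_i = a_i*p_{i-1} + p_{i-2}, q_i = a_i*q_{i-1} + q_{i-2} with p_{-2}=0, p_{-1}=1, q_{-2}=1, q_{-1}=0:
  i=0: a_0=5, p_0 = 5*1 + 0 = 5, q_0 = 5*0 + 1 = 1.
  i=1: a_1=3, p_1 = 3*5 + 1 = 16, q_1 = 3*1 + 0 = 3.
  i=2: a_2=4, p_2 = 4*16 + 5 = 69, q_2 = 4*3 + 1 = 13.
  i=3: a_3=4, p_3 = 4*69 + 16 = 292, q_3 = 4*13 + 3 = 55.

5/1, 16/3, 69/13, 292/55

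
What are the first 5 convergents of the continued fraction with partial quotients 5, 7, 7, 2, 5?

Using the convergent recurrence p_i = a_i*p_{i-1} + p_{i-2}, q_i = a_i*q_{i-1} + q_{i-2} with p_{-2}=0, p_{-1}=1, q_{-2}=1, q_{-1}=0:
  i=0: a_0=5, p_0 = 5*1 + 0 = 5, q_0 = 5*0 + 1 = 1.
  i=1: a_1=7, p_1 = 7*5 + 1 = 36, q_1 = 7*1 + 0 = 7.
  i=2: a_2=7, p_2 = 7*36 + 5 = 257, q_2 = 7*7 + 1 = 50.
  i=3: a_3=2, p_3 = 2*257 + 36 = 550, q_3 = 2*50 + 7 = 107.
  i=4: a_4=5, p_4 = 5*550 + 257 = 3007, q_4 = 5*107 + 50 = 585.

5/1, 36/7, 257/50, 550/107, 3007/585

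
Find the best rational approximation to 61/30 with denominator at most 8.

2/1

Expand x = 61/30 as a continued fraction with the Euclidean algorithm:
  61 = 2*30 + 1, so a_0 = 2.
  30 = 30*1 + 0, so a_1 = 30.
so x = [2; 30].
Convergents (p_i = a_i*p_{i-1} + p_{i-2}, q_i = a_i*q_{i-1} + q_{i-2} with p_{-2}=0, p_{-1}=1, q_{-2}=1, q_{-1}=0), until the denominator exceeds 8:
  i=0: a_0=2, p_0 = 2*1 + 0 = 2, q_0 = 2*0 + 1 = 1.
  i=1: a_1=30, p_1 = 30*2 + 1 = 61, q_1 = 30*1 + 0 = 30.
q_1 = 30 > 8, so the last convergent with denominator <= 8 is p_0/q_0 = 2/1.
The closest fraction with denominator <= 8 is either p_0/q_0 or the intermediate fraction (k*p_0 + p_{-1})/(k*q_0 + q_{-1}) with the largest k >= 1 whose denominator stays <= 8; these approach x as k grows, and every other convergent or intermediate fraction in range is farther away.
Largest k: floor((8 - q_{-1})/q_0) = floor((8 - 0)/1) = 8 (using the seeds p_{-1} = 1, q_{-1} = 0).
That gives (8*2 + 1)/(8*1 + 0) = 17/8.
Compare the errors: |x - 2/1| = |61*1 - 2*30|/(30*1) = 1/30, and |x - 17/8| = |61*8 - 17*30|/(30*8) = 22/240.
Cross-multiplying, 1*240 = 240 < 660 = 22*30, so 1/30 is smaller: the convergent 2/1 is closer to x than 17/8.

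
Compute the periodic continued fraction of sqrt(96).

Write x_i = (sqrt(96) + m_i)/d_i with (m_0, d_0) = (0, 1). a_0 = floor(sqrt(96)) = 9, since 9^2 = 81 <= 96 < 100 = 10^2.
Iterate m_{i+1} = d_i*a_i - m_i, d_{i+1} = (96 - m_{i+1}^2)/d_i, a_{i+1} = floor((a_0 + m_{i+1})/d_{i+1}):
  m_1 = 1*9 - 0 = 9, d_1 = (96 - 9^2)/1 = 15/1 = 15, a_1 = floor((9 + 9)/15) = 1.
  m_2 = 15*1 - 9 = 6, d_2 = (96 - 6^2)/15 = 60/15 = 4, a_2 = floor((9 + 6)/4) = 3.
  m_3 = 4*3 - 6 = 6, d_3 = (96 - 6^2)/4 = 60/4 = 15, a_3 = floor((9 + 6)/15) = 1.
  m_4 = 15*1 - 6 = 9, d_4 = (96 - 9^2)/15 = 15/15 = 1, a_4 = floor((9 + 9)/1) = 18.
  m_5 = 1*18 - 9 = 9, d_5 = (96 - 9^2)/1 = 15/1 = 15: (m_5, d_5) = (m_1, d_1) = (9, 15), so from here the quotients repeat a_1, ..., a_4; the period length is 4.
Hence the expansion of sqrt(96) is a_0 = 9 followed by the repeating block 1, 3, 1, 18 (period 4).

[9; (1, 3, 1, 18)]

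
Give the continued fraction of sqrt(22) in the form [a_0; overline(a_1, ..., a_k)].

Write x_i = (sqrt(22) + m_i)/d_i with (m_0, d_0) = (0, 1). a_0 = floor(sqrt(22)) = 4, since 4^2 = 16 <= 22 < 25 = 5^2.
Iterate m_{i+1} = d_i*a_i - m_i, d_{i+1} = (22 - m_{i+1}^2)/d_i, a_{i+1} = floor((a_0 + m_{i+1})/d_{i+1}):
  m_1 = 1*4 - 0 = 4, d_1 = (22 - 4^2)/1 = 6/1 = 6, a_1 = floor((4 + 4)/6) = 1.
  m_2 = 6*1 - 4 = 2, d_2 = (22 - 2^2)/6 = 18/6 = 3, a_2 = floor((4 + 2)/3) = 2.
  m_3 = 3*2 - 2 = 4, d_3 = (22 - 4^2)/3 = 6/3 = 2, a_3 = floor((4 + 4)/2) = 4.
  m_4 = 2*4 - 4 = 4, d_4 = (22 - 4^2)/2 = 6/2 = 3, a_4 = floor((4 + 4)/3) = 2.
  m_5 = 3*2 - 4 = 2, d_5 = (22 - 2^2)/3 = 18/3 = 6, a_5 = floor((4 + 2)/6) = 1.
  m_6 = 6*1 - 2 = 4, d_6 = (22 - 4^2)/6 = 6/6 = 1, a_6 = floor((4 + 4)/1) = 8.
  m_7 = 1*8 - 4 = 4, d_7 = (22 - 4^2)/1 = 6/1 = 6: (m_7, d_7) = (m_1, d_1) = (4, 6), so from here the quotients repeat a_1, ..., a_6; the period length is 6.
Hence the expansion of sqrt(22) is a_0 = 4 followed by the repeating block 1, 2, 4, 2, 1, 8 (period 6).

[4; overline(1, 2, 4, 2, 1, 8)]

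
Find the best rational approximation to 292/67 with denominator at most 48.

Expand x = 292/67 as a continued fraction with the Euclidean algorithm:
  292 = 4*67 + 24, so a_0 = 4.
  67 = 2*24 + 19, so a_1 = 2.
  24 = 1*19 + 5, so a_2 = 1.
  19 = 3*5 + 4, so a_3 = 3.
  5 = 1*4 + 1, so a_4 = 1.
  4 = 4*1 + 0, so a_5 = 4.
so x = [4; 2, 1, 3, 1, 4].
Convergents (p_i = a_i*p_{i-1} + p_{i-2}, q_i = a_i*q_{i-1} + q_{i-2} with p_{-2}=0, p_{-1}=1, q_{-2}=1, q_{-1}=0), until the denominator exceeds 48:
  i=0: a_0=4, p_0 = 4*1 + 0 = 4, q_0 = 4*0 + 1 = 1.
  i=1: a_1=2, p_1 = 2*4 + 1 = 9, q_1 = 2*1 + 0 = 2.
  i=2: a_2=1, p_2 = 1*9 + 4 = 13, q_2 = 1*2 + 1 = 3.
  i=3: a_3=3, p_3 = 3*13 + 9 = 48, q_3 = 3*3 + 2 = 11.
  i=4: a_4=1, p_4 = 1*48 + 13 = 61, q_4 = 1*11 + 3 = 14.
  i=5: a_5=4, p_5 = 4*61 + 48 = 292, q_5 = 4*14 + 11 = 67.
q_5 = 67 > 48, so the last convergent with denominator <= 48 is p_4/q_4 = 61/14.
The closest fraction with denominator <= 48 is either p_4/q_4 or the intermediate fraction (k*p_4 + p_3)/(k*q_4 + q_3) with the largest k >= 1 whose denominator stays <= 48; these approach x as k grows, and every other convergent or intermediate fraction in range is farther away.
Largest k: floor((48 - q_3)/q_4) = floor((48 - 11)/14) = 2.
That gives (2*61 + 48)/(2*14 + 11) = 170/39.
Compare the errors: |x - 61/14| = |292*14 - 61*67|/(67*14) = 1/938, and |x - 170/39| = |292*39 - 170*67|/(67*39) = 2/2613.
Cross-multiplying, 2*938 = 1876 < 2613 = 1*2613, so 2/2613 is smaller: the intermediate fraction 170/39 is closer to x than 61/14.

170/39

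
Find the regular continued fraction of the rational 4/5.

[0; 1, 4]

Run the Euclidean algorithm on 4 and 5; the successive quotients are the partial quotients a_0, a_1, ... (each step inverts the fractional part left over by the previous one):
  4 = 0*5 + 4, so a_0 = 0.
  5 = 1*4 + 1, so a_1 = 1.
  4 = 4*1 + 0, so a_2 = 4.
The remainder reaches 0 after 3 divisions, so the expansion has 3 partial quotients, read off in order.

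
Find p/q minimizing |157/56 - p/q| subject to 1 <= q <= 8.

14/5

Expand x = 157/56 as a continued fraction with the Euclidean algorithm:
  157 = 2*56 + 45, so a_0 = 2.
  56 = 1*45 + 11, so a_1 = 1.
  45 = 4*11 + 1, so a_2 = 4.
  11 = 11*1 + 0, so a_3 = 11.
so x = [2; 1, 4, 11].
Convergents (p_i = a_i*p_{i-1} + p_{i-2}, q_i = a_i*q_{i-1} + q_{i-2} with p_{-2}=0, p_{-1}=1, q_{-2}=1, q_{-1}=0), until the denominator exceeds 8:
  i=0: a_0=2, p_0 = 2*1 + 0 = 2, q_0 = 2*0 + 1 = 1.
  i=1: a_1=1, p_1 = 1*2 + 1 = 3, q_1 = 1*1 + 0 = 1.
  i=2: a_2=4, p_2 = 4*3 + 2 = 14, q_2 = 4*1 + 1 = 5.
  i=3: a_3=11, p_3 = 11*14 + 3 = 157, q_3 = 11*5 + 1 = 56.
q_3 = 56 > 8, so the last convergent with denominator <= 8 is p_2/q_2 = 14/5.
The closest fraction with denominator <= 8 is either p_2/q_2 or the intermediate fraction (k*p_2 + p_1)/(k*q_2 + q_1) with the largest k >= 1 whose denominator stays <= 8; these approach x as k grows, and every other convergent or intermediate fraction in range is farther away.
Largest k: floor((8 - q_1)/q_2) = floor((8 - 1)/5) = 1.
That gives (1*14 + 3)/(1*5 + 1) = 17/6.
Compare the errors: |x - 14/5| = |157*5 - 14*56|/(56*5) = 1/280, and |x - 17/6| = |157*6 - 17*56|/(56*6) = 10/336.
Cross-multiplying, 1*336 = 336 < 2800 = 10*280, so 1/280 is smaller: the convergent 14/5 is closer to x than 17/6.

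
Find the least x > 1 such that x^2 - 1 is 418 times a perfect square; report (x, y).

First expand sqrt(418) as a continued fraction. With x_i = (sqrt(418) + m_i)/d_i and (m_0, d_0) = (0, 1): a_0 = floor(sqrt(418)) = 20, since 20^2 = 400 <= 418 < 441 = 21^2.
Iterate m_{i+1} = d_i*a_i - m_i, d_{i+1} = (418 - m_{i+1}^2)/d_i, a_{i+1} = floor((a_0 + m_{i+1})/d_{i+1}):
  m_1 = 1*20 - 0 = 20, d_1 = (418 - 20^2)/1 = 18/1 = 18, a_1 = floor((20 + 20)/18) = 2.
  m_2 = 18*2 - 20 = 16, d_2 = (418 - 16^2)/18 = 162/18 = 9, a_2 = floor((20 + 16)/9) = 4.
  m_3 = 9*4 - 16 = 20, d_3 = (418 - 20^2)/9 = 18/9 = 2, a_3 = floor((20 + 20)/2) = 20.
  m_4 = 2*20 - 20 = 20, d_4 = (418 - 20^2)/2 = 18/2 = 9, a_4 = floor((20 + 20)/9) = 4.
  m_5 = 9*4 - 20 = 16, d_5 = (418 - 16^2)/9 = 162/9 = 18, a_5 = floor((20 + 16)/18) = 2.
  m_6 = 18*2 - 16 = 20, d_6 = (418 - 20^2)/18 = 18/18 = 1, a_6 = floor((20 + 20)/1) = 40.
  m_7 = 1*40 - 20 = 20, d_7 = (418 - 20^2)/1 = 18/1 = 18: (m_7, d_7) = (m_1, d_1) = (20, 18), so from here the quotients repeat a_1, ..., a_6; the period length is 6.
So sqrt(418) = [20; (2, 4, 20, 4, 2, 40)] with period length k = 6.
k is even, so the fundamental solution of x^2 - 418y^2 = 1 is (p_{k-1}, q_{k-1}) = (p_5, q_5); compute convergents through index 5.
Convergents (p_i = a_i*p_{i-1} + p_{i-2}, q_i = a_i*q_{i-1} + q_{i-2} with p_{-2}=0, p_{-1}=1, q_{-2}=1, q_{-1}=0):
  i=0: a_0=20, p_0 = 20*1 + 0 = 20, q_0 = 20*0 + 1 = 1.
  i=1: a_1=2, p_1 = 2*20 + 1 = 41, q_1 = 2*1 + 0 = 2.
  i=2: a_2=4, p_2 = 4*41 + 20 = 184, q_2 = 4*2 + 1 = 9.
  i=3: a_3=20, p_3 = 20*184 + 41 = 3721, q_3 = 20*9 + 2 = 182.
  i=4: a_4=4, p_4 = 4*3721 + 184 = 15068, q_4 = 4*182 + 9 = 737.
  i=5: a_5=2, p_5 = 2*15068 + 3721 = 33857, q_5 = 2*737 + 182 = 1656.
Check: 33857^2 - 418*1656^2 = 1146296449 - 1146296448 = 1, so (x, y) = (33857, 1656) solves the equation, and by the theorem it is the least positive solution.

(x, y) = (33857, 1656)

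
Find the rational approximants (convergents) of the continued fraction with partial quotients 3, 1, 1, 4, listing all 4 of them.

Using the convergent recurrence p_i = a_i*p_{i-1} + p_{i-2}, q_i = a_i*q_{i-1} + q_{i-2} with p_{-2}=0, p_{-1}=1, q_{-2}=1, q_{-1}=0:
  i=0: a_0=3, p_0 = 3*1 + 0 = 3, q_0 = 3*0 + 1 = 1.
  i=1: a_1=1, p_1 = 1*3 + 1 = 4, q_1 = 1*1 + 0 = 1.
  i=2: a_2=1, p_2 = 1*4 + 3 = 7, q_2 = 1*1 + 1 = 2.
  i=3: a_3=4, p_3 = 4*7 + 4 = 32, q_3 = 4*2 + 1 = 9.

3/1, 4/1, 7/2, 32/9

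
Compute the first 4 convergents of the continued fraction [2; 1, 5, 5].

2/1, 3/1, 17/6, 88/31

Using the convergent recurrence p_i = a_i*p_{i-1} + p_{i-2}, q_i = a_i*q_{i-1} + q_{i-2} with p_{-2}=0, p_{-1}=1, q_{-2}=1, q_{-1}=0:
  i=0: a_0=2, p_0 = 2*1 + 0 = 2, q_0 = 2*0 + 1 = 1.
  i=1: a_1=1, p_1 = 1*2 + 1 = 3, q_1 = 1*1 + 0 = 1.
  i=2: a_2=5, p_2 = 5*3 + 2 = 17, q_2 = 5*1 + 1 = 6.
  i=3: a_3=5, p_3 = 5*17 + 3 = 88, q_3 = 5*6 + 1 = 31.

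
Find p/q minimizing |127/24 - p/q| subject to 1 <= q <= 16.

Expand x = 127/24 as a continued fraction with the Euclidean algorithm:
  127 = 5*24 + 7, so a_0 = 5.
  24 = 3*7 + 3, so a_1 = 3.
  7 = 2*3 + 1, so a_2 = 2.
  3 = 3*1 + 0, so a_3 = 3.
so x = [5; 3, 2, 3].
Convergents (p_i = a_i*p_{i-1} + p_{i-2}, q_i = a_i*q_{i-1} + q_{i-2} with p_{-2}=0, p_{-1}=1, q_{-2}=1, q_{-1}=0), until the denominator exceeds 16:
  i=0: a_0=5, p_0 = 5*1 + 0 = 5, q_0 = 5*0 + 1 = 1.
  i=1: a_1=3, p_1 = 3*5 + 1 = 16, q_1 = 3*1 + 0 = 3.
  i=2: a_2=2, p_2 = 2*16 + 5 = 37, q_2 = 2*3 + 1 = 7.
  i=3: a_3=3, p_3 = 3*37 + 16 = 127, q_3 = 3*7 + 3 = 24.
q_3 = 24 > 16, so the last convergent with denominator <= 16 is p_2/q_2 = 37/7.
The closest fraction with denominator <= 16 is either p_2/q_2 or the intermediate fraction (k*p_2 + p_1)/(k*q_2 + q_1) with the largest k >= 1 whose denominator stays <= 16; these approach x as k grows, and every other convergent or intermediate fraction in range is farther away.
Largest k: floor((16 - q_1)/q_2) = floor((16 - 3)/7) = 1.
That gives (1*37 + 16)/(1*7 + 3) = 53/10.
Compare the errors: |x - 37/7| = |127*7 - 37*24|/(24*7) = 1/168, and |x - 53/10| = |127*10 - 53*24|/(24*10) = 2/240.
Cross-multiplying, 1*240 = 240 < 336 = 2*168, so 1/168 is smaller: the convergent 37/7 is closer to x than 53/10.

37/7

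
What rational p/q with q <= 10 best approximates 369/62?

6/1

Expand x = 369/62 as a continued fraction with the Euclidean algorithm:
  369 = 5*62 + 59, so a_0 = 5.
  62 = 1*59 + 3, so a_1 = 1.
  59 = 19*3 + 2, so a_2 = 19.
  3 = 1*2 + 1, so a_3 = 1.
  2 = 2*1 + 0, so a_4 = 2.
so x = [5; 1, 19, 1, 2].
Convergents (p_i = a_i*p_{i-1} + p_{i-2}, q_i = a_i*q_{i-1} + q_{i-2} with p_{-2}=0, p_{-1}=1, q_{-2}=1, q_{-1}=0), until the denominator exceeds 10:
  i=0: a_0=5, p_0 = 5*1 + 0 = 5, q_0 = 5*0 + 1 = 1.
  i=1: a_1=1, p_1 = 1*5 + 1 = 6, q_1 = 1*1 + 0 = 1.
  i=2: a_2=19, p_2 = 19*6 + 5 = 119, q_2 = 19*1 + 1 = 20.
q_2 = 20 > 10, so the last convergent with denominator <= 10 is p_1/q_1 = 6/1.
The closest fraction with denominator <= 10 is either p_1/q_1 or the intermediate fraction (k*p_1 + p_0)/(k*q_1 + q_0) with the largest k >= 1 whose denominator stays <= 10; these approach x as k grows, and every other convergent or intermediate fraction in range is farther away.
Largest k: floor((10 - q_0)/q_1) = floor((10 - 1)/1) = 9.
That gives (9*6 + 5)/(9*1 + 1) = 59/10.
Compare the errors: |x - 6/1| = |369*1 - 6*62|/(62*1) = 3/62, and |x - 59/10| = |369*10 - 59*62|/(62*10) = 32/620.
Cross-multiplying, 3*620 = 1860 < 1984 = 32*62, so 3/62 is smaller: the convergent 6/1 is closer to x than 59/10.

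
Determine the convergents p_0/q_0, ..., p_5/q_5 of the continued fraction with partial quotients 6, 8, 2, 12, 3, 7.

6/1, 49/8, 104/17, 1297/212, 3995/653, 29262/4783

Using the convergent recurrence p_i = a_i*p_{i-1} + p_{i-2}, q_i = a_i*q_{i-1} + q_{i-2} with p_{-2}=0, p_{-1}=1, q_{-2}=1, q_{-1}=0:
  i=0: a_0=6, p_0 = 6*1 + 0 = 6, q_0 = 6*0 + 1 = 1.
  i=1: a_1=8, p_1 = 8*6 + 1 = 49, q_1 = 8*1 + 0 = 8.
  i=2: a_2=2, p_2 = 2*49 + 6 = 104, q_2 = 2*8 + 1 = 17.
  i=3: a_3=12, p_3 = 12*104 + 49 = 1297, q_3 = 12*17 + 8 = 212.
  i=4: a_4=3, p_4 = 3*1297 + 104 = 3995, q_4 = 3*212 + 17 = 653.
  i=5: a_5=7, p_5 = 7*3995 + 1297 = 29262, q_5 = 7*653 + 212 = 4783.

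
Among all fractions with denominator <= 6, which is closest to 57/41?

7/5

Expand x = 57/41 as a continued fraction with the Euclidean algorithm:
  57 = 1*41 + 16, so a_0 = 1.
  41 = 2*16 + 9, so a_1 = 2.
  16 = 1*9 + 7, so a_2 = 1.
  9 = 1*7 + 2, so a_3 = 1.
  7 = 3*2 + 1, so a_4 = 3.
  2 = 2*1 + 0, so a_5 = 2.
so x = [1; 2, 1, 1, 3, 2].
Convergents (p_i = a_i*p_{i-1} + p_{i-2}, q_i = a_i*q_{i-1} + q_{i-2} with p_{-2}=0, p_{-1}=1, q_{-2}=1, q_{-1}=0), until the denominator exceeds 6:
  i=0: a_0=1, p_0 = 1*1 + 0 = 1, q_0 = 1*0 + 1 = 1.
  i=1: a_1=2, p_1 = 2*1 + 1 = 3, q_1 = 2*1 + 0 = 2.
  i=2: a_2=1, p_2 = 1*3 + 1 = 4, q_2 = 1*2 + 1 = 3.
  i=3: a_3=1, p_3 = 1*4 + 3 = 7, q_3 = 1*3 + 2 = 5.
  i=4: a_4=3, p_4 = 3*7 + 4 = 25, q_4 = 3*5 + 3 = 18.
q_4 = 18 > 6, so the last convergent with denominator <= 6 is p_3/q_3 = 7/5.
The closest fraction with denominator <= 6 is either p_3/q_3 or the intermediate fraction (k*p_3 + p_2)/(k*q_3 + q_2) with the largest k >= 1 whose denominator stays <= 6; these approach x as k grows, and every other convergent or intermediate fraction in range is farther away.
Largest k: floor((6 - q_2)/q_3) = floor((6 - 3)/5) = 0.
Since k = 0, no intermediate fraction beyond p_3/q_3 has denominator <= 6, so the convergent 7/5 is the closest (its error is |57*5 - 7*41|/(41*5) = 2/205).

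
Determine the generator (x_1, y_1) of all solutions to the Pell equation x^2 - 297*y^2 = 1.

(x, y) = (48599, 2820)

First expand sqrt(297) as a continued fraction. With x_i = (sqrt(297) + m_i)/d_i and (m_0, d_0) = (0, 1): a_0 = floor(sqrt(297)) = 17, since 17^2 = 289 <= 297 < 324 = 18^2.
Iterate m_{i+1} = d_i*a_i - m_i, d_{i+1} = (297 - m_{i+1}^2)/d_i, a_{i+1} = floor((a_0 + m_{i+1})/d_{i+1}):
  m_1 = 1*17 - 0 = 17, d_1 = (297 - 17^2)/1 = 8/1 = 8, a_1 = floor((17 + 17)/8) = 4.
  m_2 = 8*4 - 17 = 15, d_2 = (297 - 15^2)/8 = 72/8 = 9, a_2 = floor((17 + 15)/9) = 3.
  m_3 = 9*3 - 15 = 12, d_3 = (297 - 12^2)/9 = 153/9 = 17, a_3 = floor((17 + 12)/17) = 1.
  m_4 = 17*1 - 12 = 5, d_4 = (297 - 5^2)/17 = 272/17 = 16, a_4 = floor((17 + 5)/16) = 1.
  m_5 = 16*1 - 5 = 11, d_5 = (297 - 11^2)/16 = 176/16 = 11, a_5 = floor((17 + 11)/11) = 2.
  m_6 = 11*2 - 11 = 11, d_6 = (297 - 11^2)/11 = 176/11 = 16, a_6 = floor((17 + 11)/16) = 1.
  m_7 = 16*1 - 11 = 5, d_7 = (297 - 5^2)/16 = 272/16 = 17, a_7 = floor((17 + 5)/17) = 1.
  m_8 = 17*1 - 5 = 12, d_8 = (297 - 12^2)/17 = 153/17 = 9, a_8 = floor((17 + 12)/9) = 3.
  m_9 = 9*3 - 12 = 15, d_9 = (297 - 15^2)/9 = 72/9 = 8, a_9 = floor((17 + 15)/8) = 4.
  m_10 = 8*4 - 15 = 17, d_10 = (297 - 17^2)/8 = 8/8 = 1, a_10 = floor((17 + 17)/1) = 34.
  m_11 = 1*34 - 17 = 17, d_11 = (297 - 17^2)/1 = 8/1 = 8: (m_11, d_11) = (m_1, d_1) = (17, 8), so from here the quotients repeat a_1, ..., a_10; the period length is 10.
So sqrt(297) = [17; (4, 3, 1, 1, 2, 1, 1, 3, 4, 34)] with period length k = 10.
k is even, so the fundamental solution of x^2 - 297y^2 = 1 is (p_{k-1}, q_{k-1}) = (p_9, q_9); compute convergents through index 9.
Convergents (p_i = a_i*p_{i-1} + p_{i-2}, q_i = a_i*q_{i-1} + q_{i-2} with p_{-2}=0, p_{-1}=1, q_{-2}=1, q_{-1}=0):
  i=0: a_0=17, p_0 = 17*1 + 0 = 17, q_0 = 17*0 + 1 = 1.
  i=1: a_1=4, p_1 = 4*17 + 1 = 69, q_1 = 4*1 + 0 = 4.
  i=2: a_2=3, p_2 = 3*69 + 17 = 224, q_2 = 3*4 + 1 = 13.
  i=3: a_3=1, p_3 = 1*224 + 69 = 293, q_3 = 1*13 + 4 = 17.
  i=4: a_4=1, p_4 = 1*293 + 224 = 517, q_4 = 1*17 + 13 = 30.
  i=5: a_5=2, p_5 = 2*517 + 293 = 1327, q_5 = 2*30 + 17 = 77.
  i=6: a_6=1, p_6 = 1*1327 + 517 = 1844, q_6 = 1*77 + 30 = 107.
  i=7: a_7=1, p_7 = 1*1844 + 1327 = 3171, q_7 = 1*107 + 77 = 184.
  i=8: a_8=3, p_8 = 3*3171 + 1844 = 11357, q_8 = 3*184 + 107 = 659.
  i=9: a_9=4, p_9 = 4*11357 + 3171 = 48599, q_9 = 4*659 + 184 = 2820.
Check: 48599^2 - 297*2820^2 = 2361862801 - 2361862800 = 1, so (x, y) = (48599, 2820) solves the equation, and by the theorem it is the least positive solution.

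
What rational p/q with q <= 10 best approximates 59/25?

19/8

Expand x = 59/25 as a continued fraction with the Euclidean algorithm:
  59 = 2*25 + 9, so a_0 = 2.
  25 = 2*9 + 7, so a_1 = 2.
  9 = 1*7 + 2, so a_2 = 1.
  7 = 3*2 + 1, so a_3 = 3.
  2 = 2*1 + 0, so a_4 = 2.
so x = [2; 2, 1, 3, 2].
Convergents (p_i = a_i*p_{i-1} + p_{i-2}, q_i = a_i*q_{i-1} + q_{i-2} with p_{-2}=0, p_{-1}=1, q_{-2}=1, q_{-1}=0), until the denominator exceeds 10:
  i=0: a_0=2, p_0 = 2*1 + 0 = 2, q_0 = 2*0 + 1 = 1.
  i=1: a_1=2, p_1 = 2*2 + 1 = 5, q_1 = 2*1 + 0 = 2.
  i=2: a_2=1, p_2 = 1*5 + 2 = 7, q_2 = 1*2 + 1 = 3.
  i=3: a_3=3, p_3 = 3*7 + 5 = 26, q_3 = 3*3 + 2 = 11.
q_3 = 11 > 10, so the last convergent with denominator <= 10 is p_2/q_2 = 7/3.
The closest fraction with denominator <= 10 is either p_2/q_2 or the intermediate fraction (k*p_2 + p_1)/(k*q_2 + q_1) with the largest k >= 1 whose denominator stays <= 10; these approach x as k grows, and every other convergent or intermediate fraction in range is farther away.
Largest k: floor((10 - q_1)/q_2) = floor((10 - 2)/3) = 2.
That gives (2*7 + 5)/(2*3 + 2) = 19/8.
Compare the errors: |x - 7/3| = |59*3 - 7*25|/(25*3) = 2/75, and |x - 19/8| = |59*8 - 19*25|/(25*8) = 3/200.
Cross-multiplying, 3*75 = 225 < 400 = 2*200, so 3/200 is smaller: the intermediate fraction 19/8 is closer to x than 7/3.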